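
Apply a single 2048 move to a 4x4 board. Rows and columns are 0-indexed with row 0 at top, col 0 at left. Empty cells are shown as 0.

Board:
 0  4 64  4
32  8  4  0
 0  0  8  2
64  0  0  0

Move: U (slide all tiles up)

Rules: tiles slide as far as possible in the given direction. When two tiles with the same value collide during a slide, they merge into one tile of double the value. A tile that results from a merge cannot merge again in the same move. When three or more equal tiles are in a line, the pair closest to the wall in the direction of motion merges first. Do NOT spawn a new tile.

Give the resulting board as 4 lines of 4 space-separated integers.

Answer: 32  4 64  4
64  8  4  2
 0  0  8  0
 0  0  0  0

Derivation:
Slide up:
col 0: [0, 32, 0, 64] -> [32, 64, 0, 0]
col 1: [4, 8, 0, 0] -> [4, 8, 0, 0]
col 2: [64, 4, 8, 0] -> [64, 4, 8, 0]
col 3: [4, 0, 2, 0] -> [4, 2, 0, 0]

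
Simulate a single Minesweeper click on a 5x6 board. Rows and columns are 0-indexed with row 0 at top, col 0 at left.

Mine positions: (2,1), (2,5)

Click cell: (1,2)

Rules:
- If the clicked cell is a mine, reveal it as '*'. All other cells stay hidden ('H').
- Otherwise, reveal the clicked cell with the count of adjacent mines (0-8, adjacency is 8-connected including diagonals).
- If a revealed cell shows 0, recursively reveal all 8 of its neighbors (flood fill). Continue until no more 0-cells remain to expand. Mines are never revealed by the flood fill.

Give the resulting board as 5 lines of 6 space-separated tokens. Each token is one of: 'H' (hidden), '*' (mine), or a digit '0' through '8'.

H H H H H H
H H 1 H H H
H H H H H H
H H H H H H
H H H H H H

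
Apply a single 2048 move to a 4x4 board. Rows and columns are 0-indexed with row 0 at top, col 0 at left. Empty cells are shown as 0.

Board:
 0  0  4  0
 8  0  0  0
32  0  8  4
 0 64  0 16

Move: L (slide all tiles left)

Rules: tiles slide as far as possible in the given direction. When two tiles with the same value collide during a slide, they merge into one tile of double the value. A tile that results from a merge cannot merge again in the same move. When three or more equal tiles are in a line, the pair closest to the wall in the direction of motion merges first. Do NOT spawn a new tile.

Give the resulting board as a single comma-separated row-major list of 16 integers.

Slide left:
row 0: [0, 0, 4, 0] -> [4, 0, 0, 0]
row 1: [8, 0, 0, 0] -> [8, 0, 0, 0]
row 2: [32, 0, 8, 4] -> [32, 8, 4, 0]
row 3: [0, 64, 0, 16] -> [64, 16, 0, 0]

Answer: 4, 0, 0, 0, 8, 0, 0, 0, 32, 8, 4, 0, 64, 16, 0, 0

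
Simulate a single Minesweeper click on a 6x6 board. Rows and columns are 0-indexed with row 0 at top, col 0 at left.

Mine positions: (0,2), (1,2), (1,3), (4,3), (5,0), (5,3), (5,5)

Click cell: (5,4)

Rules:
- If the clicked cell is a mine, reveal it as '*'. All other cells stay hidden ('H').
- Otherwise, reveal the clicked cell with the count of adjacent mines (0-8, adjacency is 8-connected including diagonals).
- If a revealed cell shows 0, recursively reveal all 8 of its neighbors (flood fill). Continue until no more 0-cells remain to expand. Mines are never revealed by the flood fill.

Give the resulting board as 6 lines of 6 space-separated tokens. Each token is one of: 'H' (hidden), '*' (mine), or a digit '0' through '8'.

H H H H H H
H H H H H H
H H H H H H
H H H H H H
H H H H H H
H H H H 3 H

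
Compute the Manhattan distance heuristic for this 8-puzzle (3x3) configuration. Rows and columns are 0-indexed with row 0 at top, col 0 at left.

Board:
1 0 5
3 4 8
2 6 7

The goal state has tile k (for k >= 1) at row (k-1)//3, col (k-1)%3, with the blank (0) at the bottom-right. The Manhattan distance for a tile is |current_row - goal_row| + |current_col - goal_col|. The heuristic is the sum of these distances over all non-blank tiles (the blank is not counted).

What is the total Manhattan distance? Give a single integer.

Answer: 15

Derivation:
Tile 1: at (0,0), goal (0,0), distance |0-0|+|0-0| = 0
Tile 5: at (0,2), goal (1,1), distance |0-1|+|2-1| = 2
Tile 3: at (1,0), goal (0,2), distance |1-0|+|0-2| = 3
Tile 4: at (1,1), goal (1,0), distance |1-1|+|1-0| = 1
Tile 8: at (1,2), goal (2,1), distance |1-2|+|2-1| = 2
Tile 2: at (2,0), goal (0,1), distance |2-0|+|0-1| = 3
Tile 6: at (2,1), goal (1,2), distance |2-1|+|1-2| = 2
Tile 7: at (2,2), goal (2,0), distance |2-2|+|2-0| = 2
Sum: 0 + 2 + 3 + 1 + 2 + 3 + 2 + 2 = 15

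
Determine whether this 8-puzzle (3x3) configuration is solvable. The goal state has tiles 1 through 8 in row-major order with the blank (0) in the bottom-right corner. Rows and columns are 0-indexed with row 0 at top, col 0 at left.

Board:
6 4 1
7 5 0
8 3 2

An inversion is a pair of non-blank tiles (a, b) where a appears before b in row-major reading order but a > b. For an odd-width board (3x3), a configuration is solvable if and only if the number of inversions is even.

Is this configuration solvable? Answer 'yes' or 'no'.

Inversions (pairs i<j in row-major order where tile[i] > tile[j] > 0): 16
16 is even, so the puzzle is solvable.

Answer: yes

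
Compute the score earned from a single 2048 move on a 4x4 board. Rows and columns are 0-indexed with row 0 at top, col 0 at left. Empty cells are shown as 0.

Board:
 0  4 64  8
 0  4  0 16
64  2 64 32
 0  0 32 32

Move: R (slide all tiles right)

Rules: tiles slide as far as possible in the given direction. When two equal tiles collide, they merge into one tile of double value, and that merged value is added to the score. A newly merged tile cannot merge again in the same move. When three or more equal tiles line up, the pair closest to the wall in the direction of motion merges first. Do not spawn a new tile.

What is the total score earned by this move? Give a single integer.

Answer: 64

Derivation:
Slide right:
row 0: [0, 4, 64, 8] -> [0, 4, 64, 8]  score +0 (running 0)
row 1: [0, 4, 0, 16] -> [0, 0, 4, 16]  score +0 (running 0)
row 2: [64, 2, 64, 32] -> [64, 2, 64, 32]  score +0 (running 0)
row 3: [0, 0, 32, 32] -> [0, 0, 0, 64]  score +64 (running 64)
Board after move:
 0  4 64  8
 0  0  4 16
64  2 64 32
 0  0  0 64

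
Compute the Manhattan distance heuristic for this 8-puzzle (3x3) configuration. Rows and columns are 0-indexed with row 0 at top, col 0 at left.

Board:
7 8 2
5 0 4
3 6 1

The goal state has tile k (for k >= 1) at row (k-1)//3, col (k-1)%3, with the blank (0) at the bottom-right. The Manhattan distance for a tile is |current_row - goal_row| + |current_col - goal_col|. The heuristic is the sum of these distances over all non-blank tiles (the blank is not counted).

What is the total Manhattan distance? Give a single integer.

Tile 7: (0,0)->(2,0) = 2
Tile 8: (0,1)->(2,1) = 2
Tile 2: (0,2)->(0,1) = 1
Tile 5: (1,0)->(1,1) = 1
Tile 4: (1,2)->(1,0) = 2
Tile 3: (2,0)->(0,2) = 4
Tile 6: (2,1)->(1,2) = 2
Tile 1: (2,2)->(0,0) = 4
Sum: 2 + 2 + 1 + 1 + 2 + 4 + 2 + 4 = 18

Answer: 18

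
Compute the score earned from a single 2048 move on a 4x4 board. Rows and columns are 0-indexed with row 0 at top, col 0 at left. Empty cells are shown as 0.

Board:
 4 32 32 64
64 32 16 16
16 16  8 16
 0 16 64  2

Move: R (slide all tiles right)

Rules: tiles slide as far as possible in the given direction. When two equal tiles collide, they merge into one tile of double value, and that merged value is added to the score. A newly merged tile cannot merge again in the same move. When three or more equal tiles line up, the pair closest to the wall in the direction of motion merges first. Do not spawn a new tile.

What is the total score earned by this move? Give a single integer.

Slide right:
row 0: [4, 32, 32, 64] -> [0, 4, 64, 64]  score +64 (running 64)
row 1: [64, 32, 16, 16] -> [0, 64, 32, 32]  score +32 (running 96)
row 2: [16, 16, 8, 16] -> [0, 32, 8, 16]  score +32 (running 128)
row 3: [0, 16, 64, 2] -> [0, 16, 64, 2]  score +0 (running 128)
Board after move:
 0  4 64 64
 0 64 32 32
 0 32  8 16
 0 16 64  2

Answer: 128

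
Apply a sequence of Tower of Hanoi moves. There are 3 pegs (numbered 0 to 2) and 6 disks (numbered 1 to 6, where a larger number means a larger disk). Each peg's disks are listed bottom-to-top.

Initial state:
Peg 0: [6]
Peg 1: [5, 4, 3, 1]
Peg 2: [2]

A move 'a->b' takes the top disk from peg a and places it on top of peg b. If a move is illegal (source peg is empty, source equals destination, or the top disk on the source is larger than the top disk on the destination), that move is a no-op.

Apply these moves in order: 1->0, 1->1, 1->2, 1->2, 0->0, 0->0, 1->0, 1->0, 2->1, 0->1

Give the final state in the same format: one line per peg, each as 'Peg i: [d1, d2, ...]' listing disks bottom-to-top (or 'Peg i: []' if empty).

Answer: Peg 0: [6]
Peg 1: [5, 4, 3, 2, 1]
Peg 2: []

Derivation:
After move 1 (1->0):
Peg 0: [6, 1]
Peg 1: [5, 4, 3]
Peg 2: [2]

After move 2 (1->1):
Peg 0: [6, 1]
Peg 1: [5, 4, 3]
Peg 2: [2]

After move 3 (1->2):
Peg 0: [6, 1]
Peg 1: [5, 4, 3]
Peg 2: [2]

After move 4 (1->2):
Peg 0: [6, 1]
Peg 1: [5, 4, 3]
Peg 2: [2]

After move 5 (0->0):
Peg 0: [6, 1]
Peg 1: [5, 4, 3]
Peg 2: [2]

After move 6 (0->0):
Peg 0: [6, 1]
Peg 1: [5, 4, 3]
Peg 2: [2]

After move 7 (1->0):
Peg 0: [6, 1]
Peg 1: [5, 4, 3]
Peg 2: [2]

After move 8 (1->0):
Peg 0: [6, 1]
Peg 1: [5, 4, 3]
Peg 2: [2]

After move 9 (2->1):
Peg 0: [6, 1]
Peg 1: [5, 4, 3, 2]
Peg 2: []

After move 10 (0->1):
Peg 0: [6]
Peg 1: [5, 4, 3, 2, 1]
Peg 2: []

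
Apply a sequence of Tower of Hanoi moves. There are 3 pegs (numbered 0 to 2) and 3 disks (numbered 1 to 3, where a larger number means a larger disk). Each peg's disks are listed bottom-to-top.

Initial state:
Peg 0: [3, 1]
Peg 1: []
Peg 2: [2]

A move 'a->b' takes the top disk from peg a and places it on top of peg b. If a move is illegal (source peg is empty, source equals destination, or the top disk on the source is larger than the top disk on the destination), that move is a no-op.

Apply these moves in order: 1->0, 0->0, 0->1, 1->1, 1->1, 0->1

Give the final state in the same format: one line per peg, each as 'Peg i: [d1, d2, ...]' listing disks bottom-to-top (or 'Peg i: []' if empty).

After move 1 (1->0):
Peg 0: [3, 1]
Peg 1: []
Peg 2: [2]

After move 2 (0->0):
Peg 0: [3, 1]
Peg 1: []
Peg 2: [2]

After move 3 (0->1):
Peg 0: [3]
Peg 1: [1]
Peg 2: [2]

After move 4 (1->1):
Peg 0: [3]
Peg 1: [1]
Peg 2: [2]

After move 5 (1->1):
Peg 0: [3]
Peg 1: [1]
Peg 2: [2]

After move 6 (0->1):
Peg 0: [3]
Peg 1: [1]
Peg 2: [2]

Answer: Peg 0: [3]
Peg 1: [1]
Peg 2: [2]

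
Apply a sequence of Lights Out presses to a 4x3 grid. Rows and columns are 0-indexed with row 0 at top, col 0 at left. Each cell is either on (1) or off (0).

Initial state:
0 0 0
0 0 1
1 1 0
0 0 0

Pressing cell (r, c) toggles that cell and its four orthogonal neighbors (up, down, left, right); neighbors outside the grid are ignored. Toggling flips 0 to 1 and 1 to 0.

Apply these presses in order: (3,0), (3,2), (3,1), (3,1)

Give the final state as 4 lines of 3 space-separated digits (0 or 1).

Answer: 0 0 0
0 0 1
0 1 1
1 0 1

Derivation:
After press 1 at (3,0):
0 0 0
0 0 1
0 1 0
1 1 0

After press 2 at (3,2):
0 0 0
0 0 1
0 1 1
1 0 1

After press 3 at (3,1):
0 0 0
0 0 1
0 0 1
0 1 0

After press 4 at (3,1):
0 0 0
0 0 1
0 1 1
1 0 1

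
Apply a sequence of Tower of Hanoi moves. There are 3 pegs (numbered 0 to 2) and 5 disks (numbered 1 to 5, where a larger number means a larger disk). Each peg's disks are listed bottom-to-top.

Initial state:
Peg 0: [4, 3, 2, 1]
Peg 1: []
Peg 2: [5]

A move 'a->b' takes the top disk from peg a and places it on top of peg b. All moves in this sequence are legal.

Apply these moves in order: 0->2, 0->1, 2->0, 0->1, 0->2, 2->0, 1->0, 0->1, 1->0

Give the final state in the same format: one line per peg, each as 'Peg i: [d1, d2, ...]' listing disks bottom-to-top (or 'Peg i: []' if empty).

Answer: Peg 0: [4, 3, 1]
Peg 1: [2]
Peg 2: [5]

Derivation:
After move 1 (0->2):
Peg 0: [4, 3, 2]
Peg 1: []
Peg 2: [5, 1]

After move 2 (0->1):
Peg 0: [4, 3]
Peg 1: [2]
Peg 2: [5, 1]

After move 3 (2->0):
Peg 0: [4, 3, 1]
Peg 1: [2]
Peg 2: [5]

After move 4 (0->1):
Peg 0: [4, 3]
Peg 1: [2, 1]
Peg 2: [5]

After move 5 (0->2):
Peg 0: [4]
Peg 1: [2, 1]
Peg 2: [5, 3]

After move 6 (2->0):
Peg 0: [4, 3]
Peg 1: [2, 1]
Peg 2: [5]

After move 7 (1->0):
Peg 0: [4, 3, 1]
Peg 1: [2]
Peg 2: [5]

After move 8 (0->1):
Peg 0: [4, 3]
Peg 1: [2, 1]
Peg 2: [5]

After move 9 (1->0):
Peg 0: [4, 3, 1]
Peg 1: [2]
Peg 2: [5]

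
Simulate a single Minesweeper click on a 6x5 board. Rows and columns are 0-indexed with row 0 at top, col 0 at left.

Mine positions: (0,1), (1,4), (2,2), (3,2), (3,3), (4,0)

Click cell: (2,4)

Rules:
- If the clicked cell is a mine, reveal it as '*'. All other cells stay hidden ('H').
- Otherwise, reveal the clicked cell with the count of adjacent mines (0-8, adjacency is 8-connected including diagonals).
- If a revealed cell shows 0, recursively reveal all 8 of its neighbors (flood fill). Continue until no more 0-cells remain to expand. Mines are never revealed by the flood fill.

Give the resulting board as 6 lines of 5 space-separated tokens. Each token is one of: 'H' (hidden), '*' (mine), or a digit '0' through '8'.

H H H H H
H H H H H
H H H H 2
H H H H H
H H H H H
H H H H H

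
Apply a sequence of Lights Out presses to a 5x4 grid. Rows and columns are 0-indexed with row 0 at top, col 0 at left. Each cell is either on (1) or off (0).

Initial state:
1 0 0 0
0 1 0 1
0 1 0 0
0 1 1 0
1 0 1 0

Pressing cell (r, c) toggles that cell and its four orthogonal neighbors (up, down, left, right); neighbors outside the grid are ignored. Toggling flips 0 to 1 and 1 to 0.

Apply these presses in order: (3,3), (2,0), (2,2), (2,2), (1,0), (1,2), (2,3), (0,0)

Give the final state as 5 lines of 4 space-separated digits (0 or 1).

Answer: 1 1 1 0
1 1 1 1
0 0 0 0
1 1 0 0
1 0 1 1

Derivation:
After press 1 at (3,3):
1 0 0 0
0 1 0 1
0 1 0 1
0 1 0 1
1 0 1 1

After press 2 at (2,0):
1 0 0 0
1 1 0 1
1 0 0 1
1 1 0 1
1 0 1 1

After press 3 at (2,2):
1 0 0 0
1 1 1 1
1 1 1 0
1 1 1 1
1 0 1 1

After press 4 at (2,2):
1 0 0 0
1 1 0 1
1 0 0 1
1 1 0 1
1 0 1 1

After press 5 at (1,0):
0 0 0 0
0 0 0 1
0 0 0 1
1 1 0 1
1 0 1 1

After press 6 at (1,2):
0 0 1 0
0 1 1 0
0 0 1 1
1 1 0 1
1 0 1 1

After press 7 at (2,3):
0 0 1 0
0 1 1 1
0 0 0 0
1 1 0 0
1 0 1 1

After press 8 at (0,0):
1 1 1 0
1 1 1 1
0 0 0 0
1 1 0 0
1 0 1 1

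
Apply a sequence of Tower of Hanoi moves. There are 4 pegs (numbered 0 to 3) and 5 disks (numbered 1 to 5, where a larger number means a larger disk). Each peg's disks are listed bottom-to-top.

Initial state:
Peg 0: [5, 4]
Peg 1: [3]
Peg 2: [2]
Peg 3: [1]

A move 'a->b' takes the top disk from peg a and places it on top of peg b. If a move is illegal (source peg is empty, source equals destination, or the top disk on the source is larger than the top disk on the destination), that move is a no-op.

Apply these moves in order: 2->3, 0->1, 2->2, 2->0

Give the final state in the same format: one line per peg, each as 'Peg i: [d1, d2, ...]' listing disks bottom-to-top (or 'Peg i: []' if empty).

After move 1 (2->3):
Peg 0: [5, 4]
Peg 1: [3]
Peg 2: [2]
Peg 3: [1]

After move 2 (0->1):
Peg 0: [5, 4]
Peg 1: [3]
Peg 2: [2]
Peg 3: [1]

After move 3 (2->2):
Peg 0: [5, 4]
Peg 1: [3]
Peg 2: [2]
Peg 3: [1]

After move 4 (2->0):
Peg 0: [5, 4, 2]
Peg 1: [3]
Peg 2: []
Peg 3: [1]

Answer: Peg 0: [5, 4, 2]
Peg 1: [3]
Peg 2: []
Peg 3: [1]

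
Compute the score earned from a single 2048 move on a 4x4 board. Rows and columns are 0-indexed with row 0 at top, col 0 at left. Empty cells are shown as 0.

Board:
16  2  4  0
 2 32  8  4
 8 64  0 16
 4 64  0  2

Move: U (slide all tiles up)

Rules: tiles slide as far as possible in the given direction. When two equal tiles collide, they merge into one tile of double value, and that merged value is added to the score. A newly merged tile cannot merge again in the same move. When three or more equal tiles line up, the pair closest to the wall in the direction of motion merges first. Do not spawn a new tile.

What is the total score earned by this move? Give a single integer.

Slide up:
col 0: [16, 2, 8, 4] -> [16, 2, 8, 4]  score +0 (running 0)
col 1: [2, 32, 64, 64] -> [2, 32, 128, 0]  score +128 (running 128)
col 2: [4, 8, 0, 0] -> [4, 8, 0, 0]  score +0 (running 128)
col 3: [0, 4, 16, 2] -> [4, 16, 2, 0]  score +0 (running 128)
Board after move:
 16   2   4   4
  2  32   8  16
  8 128   0   2
  4   0   0   0

Answer: 128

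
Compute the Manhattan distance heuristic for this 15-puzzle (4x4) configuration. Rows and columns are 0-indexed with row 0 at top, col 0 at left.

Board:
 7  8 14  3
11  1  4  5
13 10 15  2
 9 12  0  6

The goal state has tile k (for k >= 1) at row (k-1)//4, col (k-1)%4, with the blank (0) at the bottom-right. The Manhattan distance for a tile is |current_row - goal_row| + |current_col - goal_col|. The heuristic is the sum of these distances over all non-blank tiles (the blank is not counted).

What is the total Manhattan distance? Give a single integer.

Answer: 35

Derivation:
Tile 7: (0,0)->(1,2) = 3
Tile 8: (0,1)->(1,3) = 3
Tile 14: (0,2)->(3,1) = 4
Tile 3: (0,3)->(0,2) = 1
Tile 11: (1,0)->(2,2) = 3
Tile 1: (1,1)->(0,0) = 2
Tile 4: (1,2)->(0,3) = 2
Tile 5: (1,3)->(1,0) = 3
Tile 13: (2,0)->(3,0) = 1
Tile 10: (2,1)->(2,1) = 0
Tile 15: (2,2)->(3,2) = 1
Tile 2: (2,3)->(0,1) = 4
Tile 9: (3,0)->(2,0) = 1
Tile 12: (3,1)->(2,3) = 3
Tile 6: (3,3)->(1,1) = 4
Sum: 3 + 3 + 4 + 1 + 3 + 2 + 2 + 3 + 1 + 0 + 1 + 4 + 1 + 3 + 4 = 35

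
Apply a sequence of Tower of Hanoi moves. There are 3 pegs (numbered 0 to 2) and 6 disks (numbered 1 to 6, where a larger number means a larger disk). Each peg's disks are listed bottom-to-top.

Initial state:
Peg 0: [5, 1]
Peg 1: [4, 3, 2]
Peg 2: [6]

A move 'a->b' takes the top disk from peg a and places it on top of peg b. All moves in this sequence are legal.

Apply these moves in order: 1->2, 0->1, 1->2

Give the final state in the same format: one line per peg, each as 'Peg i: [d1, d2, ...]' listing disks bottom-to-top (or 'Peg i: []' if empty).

After move 1 (1->2):
Peg 0: [5, 1]
Peg 1: [4, 3]
Peg 2: [6, 2]

After move 2 (0->1):
Peg 0: [5]
Peg 1: [4, 3, 1]
Peg 2: [6, 2]

After move 3 (1->2):
Peg 0: [5]
Peg 1: [4, 3]
Peg 2: [6, 2, 1]

Answer: Peg 0: [5]
Peg 1: [4, 3]
Peg 2: [6, 2, 1]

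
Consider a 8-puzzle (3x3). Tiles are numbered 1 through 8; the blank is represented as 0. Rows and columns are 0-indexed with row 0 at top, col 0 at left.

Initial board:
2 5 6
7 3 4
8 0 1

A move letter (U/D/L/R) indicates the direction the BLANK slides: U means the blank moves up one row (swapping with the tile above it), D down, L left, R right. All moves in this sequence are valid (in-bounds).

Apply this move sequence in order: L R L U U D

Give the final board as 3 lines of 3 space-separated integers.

Answer: 2 5 6
0 3 4
7 8 1

Derivation:
After move 1 (L):
2 5 6
7 3 4
0 8 1

After move 2 (R):
2 5 6
7 3 4
8 0 1

After move 3 (L):
2 5 6
7 3 4
0 8 1

After move 4 (U):
2 5 6
0 3 4
7 8 1

After move 5 (U):
0 5 6
2 3 4
7 8 1

After move 6 (D):
2 5 6
0 3 4
7 8 1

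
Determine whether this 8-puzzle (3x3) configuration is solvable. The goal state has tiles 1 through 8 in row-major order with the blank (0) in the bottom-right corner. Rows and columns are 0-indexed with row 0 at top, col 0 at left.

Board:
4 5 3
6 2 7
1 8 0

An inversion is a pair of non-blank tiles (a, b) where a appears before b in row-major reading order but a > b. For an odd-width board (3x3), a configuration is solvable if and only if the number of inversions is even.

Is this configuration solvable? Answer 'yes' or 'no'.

Answer: yes

Derivation:
Inversions (pairs i<j in row-major order where tile[i] > tile[j] > 0): 12
12 is even, so the puzzle is solvable.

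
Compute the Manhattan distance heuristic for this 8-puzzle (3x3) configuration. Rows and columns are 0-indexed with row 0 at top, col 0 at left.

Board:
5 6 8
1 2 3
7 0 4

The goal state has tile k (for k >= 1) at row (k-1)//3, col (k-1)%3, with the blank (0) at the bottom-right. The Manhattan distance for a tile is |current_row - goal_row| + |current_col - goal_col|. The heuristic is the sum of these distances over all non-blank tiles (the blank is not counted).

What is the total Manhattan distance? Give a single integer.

Answer: 13

Derivation:
Tile 5: at (0,0), goal (1,1), distance |0-1|+|0-1| = 2
Tile 6: at (0,1), goal (1,2), distance |0-1|+|1-2| = 2
Tile 8: at (0,2), goal (2,1), distance |0-2|+|2-1| = 3
Tile 1: at (1,0), goal (0,0), distance |1-0|+|0-0| = 1
Tile 2: at (1,1), goal (0,1), distance |1-0|+|1-1| = 1
Tile 3: at (1,2), goal (0,2), distance |1-0|+|2-2| = 1
Tile 7: at (2,0), goal (2,0), distance |2-2|+|0-0| = 0
Tile 4: at (2,2), goal (1,0), distance |2-1|+|2-0| = 3
Sum: 2 + 2 + 3 + 1 + 1 + 1 + 0 + 3 = 13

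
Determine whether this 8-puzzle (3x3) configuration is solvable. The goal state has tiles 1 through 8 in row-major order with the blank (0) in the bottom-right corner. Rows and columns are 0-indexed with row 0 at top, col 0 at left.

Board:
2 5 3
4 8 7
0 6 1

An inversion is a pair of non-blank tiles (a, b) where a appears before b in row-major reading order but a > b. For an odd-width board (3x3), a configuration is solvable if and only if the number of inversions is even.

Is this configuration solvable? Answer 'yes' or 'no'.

Inversions (pairs i<j in row-major order where tile[i] > tile[j] > 0): 12
12 is even, so the puzzle is solvable.

Answer: yes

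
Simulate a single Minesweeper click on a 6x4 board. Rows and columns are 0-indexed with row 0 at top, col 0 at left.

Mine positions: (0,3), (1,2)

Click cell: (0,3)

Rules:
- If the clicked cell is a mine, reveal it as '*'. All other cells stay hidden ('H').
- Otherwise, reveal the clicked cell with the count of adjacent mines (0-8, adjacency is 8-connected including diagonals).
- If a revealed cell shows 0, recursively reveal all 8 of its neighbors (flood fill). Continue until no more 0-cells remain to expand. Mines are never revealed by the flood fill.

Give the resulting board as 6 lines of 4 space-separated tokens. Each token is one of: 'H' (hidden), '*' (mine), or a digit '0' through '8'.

H H H *
H H H H
H H H H
H H H H
H H H H
H H H H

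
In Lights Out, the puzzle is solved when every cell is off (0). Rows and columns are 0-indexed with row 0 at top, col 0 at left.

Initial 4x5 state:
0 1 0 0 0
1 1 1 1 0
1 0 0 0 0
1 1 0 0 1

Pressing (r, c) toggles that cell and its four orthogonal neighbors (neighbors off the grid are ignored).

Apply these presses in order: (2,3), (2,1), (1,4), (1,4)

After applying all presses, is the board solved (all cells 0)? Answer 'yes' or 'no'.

After press 1 at (2,3):
0 1 0 0 0
1 1 1 0 0
1 0 1 1 1
1 1 0 1 1

After press 2 at (2,1):
0 1 0 0 0
1 0 1 0 0
0 1 0 1 1
1 0 0 1 1

After press 3 at (1,4):
0 1 0 0 1
1 0 1 1 1
0 1 0 1 0
1 0 0 1 1

After press 4 at (1,4):
0 1 0 0 0
1 0 1 0 0
0 1 0 1 1
1 0 0 1 1

Lights still on: 9

Answer: no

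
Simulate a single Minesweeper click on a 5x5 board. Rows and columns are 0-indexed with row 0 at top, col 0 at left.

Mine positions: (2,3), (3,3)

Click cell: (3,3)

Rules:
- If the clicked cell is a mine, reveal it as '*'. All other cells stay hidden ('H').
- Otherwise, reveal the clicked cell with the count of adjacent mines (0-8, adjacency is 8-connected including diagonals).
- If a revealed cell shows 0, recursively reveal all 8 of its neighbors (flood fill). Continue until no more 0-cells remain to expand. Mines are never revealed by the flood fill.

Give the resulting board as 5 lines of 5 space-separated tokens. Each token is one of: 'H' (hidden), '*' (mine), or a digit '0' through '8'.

H H H H H
H H H H H
H H H H H
H H H * H
H H H H H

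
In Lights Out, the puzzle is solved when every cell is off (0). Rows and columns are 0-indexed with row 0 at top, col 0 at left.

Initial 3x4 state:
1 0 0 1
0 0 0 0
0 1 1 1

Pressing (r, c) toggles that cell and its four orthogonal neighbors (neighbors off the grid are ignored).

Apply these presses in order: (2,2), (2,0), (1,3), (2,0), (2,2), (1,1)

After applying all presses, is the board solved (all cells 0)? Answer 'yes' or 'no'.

Answer: no

Derivation:
After press 1 at (2,2):
1 0 0 1
0 0 1 0
0 0 0 0

After press 2 at (2,0):
1 0 0 1
1 0 1 0
1 1 0 0

After press 3 at (1,3):
1 0 0 0
1 0 0 1
1 1 0 1

After press 4 at (2,0):
1 0 0 0
0 0 0 1
0 0 0 1

After press 5 at (2,2):
1 0 0 0
0 0 1 1
0 1 1 0

After press 6 at (1,1):
1 1 0 0
1 1 0 1
0 0 1 0

Lights still on: 6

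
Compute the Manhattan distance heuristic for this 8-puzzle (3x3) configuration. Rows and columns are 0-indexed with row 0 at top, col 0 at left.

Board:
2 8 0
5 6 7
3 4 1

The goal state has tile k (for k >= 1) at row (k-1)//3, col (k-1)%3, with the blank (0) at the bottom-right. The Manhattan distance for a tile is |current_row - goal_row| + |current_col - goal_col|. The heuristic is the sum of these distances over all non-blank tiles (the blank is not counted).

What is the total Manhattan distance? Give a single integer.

Tile 2: at (0,0), goal (0,1), distance |0-0|+|0-1| = 1
Tile 8: at (0,1), goal (2,1), distance |0-2|+|1-1| = 2
Tile 5: at (1,0), goal (1,1), distance |1-1|+|0-1| = 1
Tile 6: at (1,1), goal (1,2), distance |1-1|+|1-2| = 1
Tile 7: at (1,2), goal (2,0), distance |1-2|+|2-0| = 3
Tile 3: at (2,0), goal (0,2), distance |2-0|+|0-2| = 4
Tile 4: at (2,1), goal (1,0), distance |2-1|+|1-0| = 2
Tile 1: at (2,2), goal (0,0), distance |2-0|+|2-0| = 4
Sum: 1 + 2 + 1 + 1 + 3 + 4 + 2 + 4 = 18

Answer: 18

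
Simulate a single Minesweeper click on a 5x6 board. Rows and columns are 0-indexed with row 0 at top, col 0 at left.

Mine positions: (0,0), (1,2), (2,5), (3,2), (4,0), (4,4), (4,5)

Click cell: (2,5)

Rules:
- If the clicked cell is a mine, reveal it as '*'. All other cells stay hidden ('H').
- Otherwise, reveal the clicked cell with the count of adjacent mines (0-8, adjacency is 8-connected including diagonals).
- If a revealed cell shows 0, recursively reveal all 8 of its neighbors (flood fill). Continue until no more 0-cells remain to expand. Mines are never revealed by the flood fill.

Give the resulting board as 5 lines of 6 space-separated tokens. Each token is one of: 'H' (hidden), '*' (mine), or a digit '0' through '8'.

H H H H H H
H H H H H H
H H H H H *
H H H H H H
H H H H H H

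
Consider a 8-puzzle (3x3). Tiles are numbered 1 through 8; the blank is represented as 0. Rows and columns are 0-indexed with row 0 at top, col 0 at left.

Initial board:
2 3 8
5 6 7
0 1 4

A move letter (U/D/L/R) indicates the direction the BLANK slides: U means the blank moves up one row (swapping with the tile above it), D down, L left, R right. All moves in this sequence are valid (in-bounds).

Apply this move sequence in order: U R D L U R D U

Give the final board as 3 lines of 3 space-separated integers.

Answer: 2 3 8
1 0 7
6 5 4

Derivation:
After move 1 (U):
2 3 8
0 6 7
5 1 4

After move 2 (R):
2 3 8
6 0 7
5 1 4

After move 3 (D):
2 3 8
6 1 7
5 0 4

After move 4 (L):
2 3 8
6 1 7
0 5 4

After move 5 (U):
2 3 8
0 1 7
6 5 4

After move 6 (R):
2 3 8
1 0 7
6 5 4

After move 7 (D):
2 3 8
1 5 7
6 0 4

After move 8 (U):
2 3 8
1 0 7
6 5 4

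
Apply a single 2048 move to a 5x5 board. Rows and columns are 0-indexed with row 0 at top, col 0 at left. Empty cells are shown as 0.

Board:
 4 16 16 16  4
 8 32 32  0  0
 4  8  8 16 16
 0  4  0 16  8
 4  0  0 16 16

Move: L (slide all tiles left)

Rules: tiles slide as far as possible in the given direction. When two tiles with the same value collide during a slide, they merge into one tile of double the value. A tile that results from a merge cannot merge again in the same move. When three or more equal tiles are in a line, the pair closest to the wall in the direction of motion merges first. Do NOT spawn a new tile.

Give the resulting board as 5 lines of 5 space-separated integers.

Slide left:
row 0: [4, 16, 16, 16, 4] -> [4, 32, 16, 4, 0]
row 1: [8, 32, 32, 0, 0] -> [8, 64, 0, 0, 0]
row 2: [4, 8, 8, 16, 16] -> [4, 16, 32, 0, 0]
row 3: [0, 4, 0, 16, 8] -> [4, 16, 8, 0, 0]
row 4: [4, 0, 0, 16, 16] -> [4, 32, 0, 0, 0]

Answer:  4 32 16  4  0
 8 64  0  0  0
 4 16 32  0  0
 4 16  8  0  0
 4 32  0  0  0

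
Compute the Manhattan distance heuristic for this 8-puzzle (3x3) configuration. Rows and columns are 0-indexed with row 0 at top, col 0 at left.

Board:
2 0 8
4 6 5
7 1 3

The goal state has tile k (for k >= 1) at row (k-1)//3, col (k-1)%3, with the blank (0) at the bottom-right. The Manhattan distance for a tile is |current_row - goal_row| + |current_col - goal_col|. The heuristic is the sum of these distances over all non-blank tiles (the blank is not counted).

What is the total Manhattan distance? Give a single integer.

Answer: 11

Derivation:
Tile 2: at (0,0), goal (0,1), distance |0-0|+|0-1| = 1
Tile 8: at (0,2), goal (2,1), distance |0-2|+|2-1| = 3
Tile 4: at (1,0), goal (1,0), distance |1-1|+|0-0| = 0
Tile 6: at (1,1), goal (1,2), distance |1-1|+|1-2| = 1
Tile 5: at (1,2), goal (1,1), distance |1-1|+|2-1| = 1
Tile 7: at (2,0), goal (2,0), distance |2-2|+|0-0| = 0
Tile 1: at (2,1), goal (0,0), distance |2-0|+|1-0| = 3
Tile 3: at (2,2), goal (0,2), distance |2-0|+|2-2| = 2
Sum: 1 + 3 + 0 + 1 + 1 + 0 + 3 + 2 = 11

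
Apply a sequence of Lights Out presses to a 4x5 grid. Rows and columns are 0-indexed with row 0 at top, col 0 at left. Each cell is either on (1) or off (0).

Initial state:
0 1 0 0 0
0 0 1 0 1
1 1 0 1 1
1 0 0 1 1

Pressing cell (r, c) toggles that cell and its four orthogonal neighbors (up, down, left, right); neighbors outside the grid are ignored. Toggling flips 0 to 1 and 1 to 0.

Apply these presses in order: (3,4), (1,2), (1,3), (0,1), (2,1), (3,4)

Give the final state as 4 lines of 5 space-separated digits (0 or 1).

After press 1 at (3,4):
0 1 0 0 0
0 0 1 0 1
1 1 0 1 0
1 0 0 0 0

After press 2 at (1,2):
0 1 1 0 0
0 1 0 1 1
1 1 1 1 0
1 0 0 0 0

After press 3 at (1,3):
0 1 1 1 0
0 1 1 0 0
1 1 1 0 0
1 0 0 0 0

After press 4 at (0,1):
1 0 0 1 0
0 0 1 0 0
1 1 1 0 0
1 0 0 0 0

After press 5 at (2,1):
1 0 0 1 0
0 1 1 0 0
0 0 0 0 0
1 1 0 0 0

After press 6 at (3,4):
1 0 0 1 0
0 1 1 0 0
0 0 0 0 1
1 1 0 1 1

Answer: 1 0 0 1 0
0 1 1 0 0
0 0 0 0 1
1 1 0 1 1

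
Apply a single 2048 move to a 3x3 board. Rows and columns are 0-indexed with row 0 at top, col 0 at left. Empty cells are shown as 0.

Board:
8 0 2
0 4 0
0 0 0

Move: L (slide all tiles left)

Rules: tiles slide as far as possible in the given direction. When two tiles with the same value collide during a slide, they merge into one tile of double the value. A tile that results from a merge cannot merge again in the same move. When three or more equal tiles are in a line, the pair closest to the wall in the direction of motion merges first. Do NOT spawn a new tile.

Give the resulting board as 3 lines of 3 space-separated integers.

Answer: 8 2 0
4 0 0
0 0 0

Derivation:
Slide left:
row 0: [8, 0, 2] -> [8, 2, 0]
row 1: [0, 4, 0] -> [4, 0, 0]
row 2: [0, 0, 0] -> [0, 0, 0]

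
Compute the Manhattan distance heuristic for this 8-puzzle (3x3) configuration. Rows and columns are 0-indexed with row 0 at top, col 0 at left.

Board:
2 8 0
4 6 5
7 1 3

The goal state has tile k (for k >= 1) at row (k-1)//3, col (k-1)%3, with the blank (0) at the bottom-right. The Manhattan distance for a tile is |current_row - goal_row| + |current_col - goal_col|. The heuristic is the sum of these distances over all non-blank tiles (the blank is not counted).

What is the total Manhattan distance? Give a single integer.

Answer: 10

Derivation:
Tile 2: at (0,0), goal (0,1), distance |0-0|+|0-1| = 1
Tile 8: at (0,1), goal (2,1), distance |0-2|+|1-1| = 2
Tile 4: at (1,0), goal (1,0), distance |1-1|+|0-0| = 0
Tile 6: at (1,1), goal (1,2), distance |1-1|+|1-2| = 1
Tile 5: at (1,2), goal (1,1), distance |1-1|+|2-1| = 1
Tile 7: at (2,0), goal (2,0), distance |2-2|+|0-0| = 0
Tile 1: at (2,1), goal (0,0), distance |2-0|+|1-0| = 3
Tile 3: at (2,2), goal (0,2), distance |2-0|+|2-2| = 2
Sum: 1 + 2 + 0 + 1 + 1 + 0 + 3 + 2 = 10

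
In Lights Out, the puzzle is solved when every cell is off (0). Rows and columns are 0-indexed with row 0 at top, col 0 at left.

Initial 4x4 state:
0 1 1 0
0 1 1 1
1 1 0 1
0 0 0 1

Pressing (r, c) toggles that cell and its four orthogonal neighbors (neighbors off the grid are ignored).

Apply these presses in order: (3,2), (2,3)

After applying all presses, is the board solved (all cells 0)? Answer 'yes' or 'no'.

Answer: no

Derivation:
After press 1 at (3,2):
0 1 1 0
0 1 1 1
1 1 1 1
0 1 1 0

After press 2 at (2,3):
0 1 1 0
0 1 1 0
1 1 0 0
0 1 1 1

Lights still on: 9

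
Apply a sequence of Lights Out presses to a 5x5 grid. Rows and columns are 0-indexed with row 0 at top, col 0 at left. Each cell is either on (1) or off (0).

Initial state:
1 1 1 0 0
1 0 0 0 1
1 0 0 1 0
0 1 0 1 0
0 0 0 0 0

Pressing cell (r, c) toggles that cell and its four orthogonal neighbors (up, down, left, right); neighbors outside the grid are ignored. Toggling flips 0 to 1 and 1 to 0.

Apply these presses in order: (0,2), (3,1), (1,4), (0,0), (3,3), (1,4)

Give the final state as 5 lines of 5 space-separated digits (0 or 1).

After press 1 at (0,2):
1 0 0 1 0
1 0 1 0 1
1 0 0 1 0
0 1 0 1 0
0 0 0 0 0

After press 2 at (3,1):
1 0 0 1 0
1 0 1 0 1
1 1 0 1 0
1 0 1 1 0
0 1 0 0 0

After press 3 at (1,4):
1 0 0 1 1
1 0 1 1 0
1 1 0 1 1
1 0 1 1 0
0 1 0 0 0

After press 4 at (0,0):
0 1 0 1 1
0 0 1 1 0
1 1 0 1 1
1 0 1 1 0
0 1 0 0 0

After press 5 at (3,3):
0 1 0 1 1
0 0 1 1 0
1 1 0 0 1
1 0 0 0 1
0 1 0 1 0

After press 6 at (1,4):
0 1 0 1 0
0 0 1 0 1
1 1 0 0 0
1 0 0 0 1
0 1 0 1 0

Answer: 0 1 0 1 0
0 0 1 0 1
1 1 0 0 0
1 0 0 0 1
0 1 0 1 0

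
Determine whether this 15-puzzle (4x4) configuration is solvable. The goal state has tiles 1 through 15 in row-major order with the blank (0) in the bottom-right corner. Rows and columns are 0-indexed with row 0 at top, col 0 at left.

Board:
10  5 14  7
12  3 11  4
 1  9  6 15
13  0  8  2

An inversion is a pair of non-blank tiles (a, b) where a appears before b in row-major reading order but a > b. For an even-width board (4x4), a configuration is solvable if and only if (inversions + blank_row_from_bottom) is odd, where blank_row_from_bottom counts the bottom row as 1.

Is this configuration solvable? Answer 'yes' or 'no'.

Inversions: 57
Blank is in row 3 (0-indexed from top), which is row 1 counting from the bottom (bottom = 1).
57 + 1 = 58, which is even, so the puzzle is not solvable.

Answer: no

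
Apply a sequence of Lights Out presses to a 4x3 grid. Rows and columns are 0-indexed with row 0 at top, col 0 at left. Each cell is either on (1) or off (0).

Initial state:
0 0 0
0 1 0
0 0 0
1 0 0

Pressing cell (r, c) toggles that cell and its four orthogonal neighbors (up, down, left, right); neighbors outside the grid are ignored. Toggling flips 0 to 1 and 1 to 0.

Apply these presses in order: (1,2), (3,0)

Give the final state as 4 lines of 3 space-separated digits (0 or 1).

Answer: 0 0 1
0 0 1
1 0 1
0 1 0

Derivation:
After press 1 at (1,2):
0 0 1
0 0 1
0 0 1
1 0 0

After press 2 at (3,0):
0 0 1
0 0 1
1 0 1
0 1 0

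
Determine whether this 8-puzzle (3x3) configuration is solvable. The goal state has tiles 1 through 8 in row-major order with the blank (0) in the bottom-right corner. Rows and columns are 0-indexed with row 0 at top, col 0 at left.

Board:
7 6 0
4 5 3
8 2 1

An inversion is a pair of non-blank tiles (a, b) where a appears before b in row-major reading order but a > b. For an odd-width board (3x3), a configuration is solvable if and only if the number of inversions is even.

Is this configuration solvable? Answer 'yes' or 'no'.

Inversions (pairs i<j in row-major order where tile[i] > tile[j] > 0): 22
22 is even, so the puzzle is solvable.

Answer: yes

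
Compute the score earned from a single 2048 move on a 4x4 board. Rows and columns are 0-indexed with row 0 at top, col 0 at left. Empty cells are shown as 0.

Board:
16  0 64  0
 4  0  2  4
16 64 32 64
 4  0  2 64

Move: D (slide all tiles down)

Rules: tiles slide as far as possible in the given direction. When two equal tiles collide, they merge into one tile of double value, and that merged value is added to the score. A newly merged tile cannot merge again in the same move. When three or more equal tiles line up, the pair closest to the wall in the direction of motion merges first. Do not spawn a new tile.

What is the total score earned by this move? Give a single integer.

Answer: 128

Derivation:
Slide down:
col 0: [16, 4, 16, 4] -> [16, 4, 16, 4]  score +0 (running 0)
col 1: [0, 0, 64, 0] -> [0, 0, 0, 64]  score +0 (running 0)
col 2: [64, 2, 32, 2] -> [64, 2, 32, 2]  score +0 (running 0)
col 3: [0, 4, 64, 64] -> [0, 0, 4, 128]  score +128 (running 128)
Board after move:
 16   0  64   0
  4   0   2   0
 16   0  32   4
  4  64   2 128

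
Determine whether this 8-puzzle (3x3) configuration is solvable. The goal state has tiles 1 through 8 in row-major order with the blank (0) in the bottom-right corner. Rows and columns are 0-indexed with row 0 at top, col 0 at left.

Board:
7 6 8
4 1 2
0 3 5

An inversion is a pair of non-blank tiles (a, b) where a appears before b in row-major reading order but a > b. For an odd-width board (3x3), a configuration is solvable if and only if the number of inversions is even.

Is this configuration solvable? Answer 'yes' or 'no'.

Answer: no

Derivation:
Inversions (pairs i<j in row-major order where tile[i] > tile[j] > 0): 19
19 is odd, so the puzzle is not solvable.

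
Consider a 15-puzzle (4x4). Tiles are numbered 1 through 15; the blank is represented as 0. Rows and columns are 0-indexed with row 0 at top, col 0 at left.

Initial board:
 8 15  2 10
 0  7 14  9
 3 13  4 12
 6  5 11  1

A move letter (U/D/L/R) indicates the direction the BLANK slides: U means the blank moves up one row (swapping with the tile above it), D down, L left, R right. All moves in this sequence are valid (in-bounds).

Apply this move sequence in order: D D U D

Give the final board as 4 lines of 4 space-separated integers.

Answer:  8 15  2 10
 3  7 14  9
 6 13  4 12
 0  5 11  1

Derivation:
After move 1 (D):
 8 15  2 10
 3  7 14  9
 0 13  4 12
 6  5 11  1

After move 2 (D):
 8 15  2 10
 3  7 14  9
 6 13  4 12
 0  5 11  1

After move 3 (U):
 8 15  2 10
 3  7 14  9
 0 13  4 12
 6  5 11  1

After move 4 (D):
 8 15  2 10
 3  7 14  9
 6 13  4 12
 0  5 11  1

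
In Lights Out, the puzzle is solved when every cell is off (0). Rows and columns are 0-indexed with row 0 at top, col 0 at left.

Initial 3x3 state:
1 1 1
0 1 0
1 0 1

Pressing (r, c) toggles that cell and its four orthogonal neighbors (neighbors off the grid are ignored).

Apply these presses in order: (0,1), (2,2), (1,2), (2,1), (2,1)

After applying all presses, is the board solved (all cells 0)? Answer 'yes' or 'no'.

After press 1 at (0,1):
0 0 0
0 0 0
1 0 1

After press 2 at (2,2):
0 0 0
0 0 1
1 1 0

After press 3 at (1,2):
0 0 1
0 1 0
1 1 1

After press 4 at (2,1):
0 0 1
0 0 0
0 0 0

After press 5 at (2,1):
0 0 1
0 1 0
1 1 1

Lights still on: 5

Answer: no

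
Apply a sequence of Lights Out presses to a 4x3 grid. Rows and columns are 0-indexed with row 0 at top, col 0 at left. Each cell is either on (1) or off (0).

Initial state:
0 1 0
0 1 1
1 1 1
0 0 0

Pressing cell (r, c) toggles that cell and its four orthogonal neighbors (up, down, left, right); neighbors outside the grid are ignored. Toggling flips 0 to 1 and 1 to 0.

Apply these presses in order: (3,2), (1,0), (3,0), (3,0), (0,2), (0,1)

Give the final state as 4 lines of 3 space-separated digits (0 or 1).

After press 1 at (3,2):
0 1 0
0 1 1
1 1 0
0 1 1

After press 2 at (1,0):
1 1 0
1 0 1
0 1 0
0 1 1

After press 3 at (3,0):
1 1 0
1 0 1
1 1 0
1 0 1

After press 4 at (3,0):
1 1 0
1 0 1
0 1 0
0 1 1

After press 5 at (0,2):
1 0 1
1 0 0
0 1 0
0 1 1

After press 6 at (0,1):
0 1 0
1 1 0
0 1 0
0 1 1

Answer: 0 1 0
1 1 0
0 1 0
0 1 1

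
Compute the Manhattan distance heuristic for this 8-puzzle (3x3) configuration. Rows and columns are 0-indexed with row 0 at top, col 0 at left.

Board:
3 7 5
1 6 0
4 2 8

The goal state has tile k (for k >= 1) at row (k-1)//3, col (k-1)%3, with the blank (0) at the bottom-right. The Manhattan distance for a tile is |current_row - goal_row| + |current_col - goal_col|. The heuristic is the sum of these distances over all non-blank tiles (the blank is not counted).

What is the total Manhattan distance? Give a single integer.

Answer: 13

Derivation:
Tile 3: (0,0)->(0,2) = 2
Tile 7: (0,1)->(2,0) = 3
Tile 5: (0,2)->(1,1) = 2
Tile 1: (1,0)->(0,0) = 1
Tile 6: (1,1)->(1,2) = 1
Tile 4: (2,0)->(1,0) = 1
Tile 2: (2,1)->(0,1) = 2
Tile 8: (2,2)->(2,1) = 1
Sum: 2 + 3 + 2 + 1 + 1 + 1 + 2 + 1 = 13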